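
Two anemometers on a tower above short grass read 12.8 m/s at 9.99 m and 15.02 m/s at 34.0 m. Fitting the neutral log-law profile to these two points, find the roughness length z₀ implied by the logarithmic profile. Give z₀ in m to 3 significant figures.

z₀ ≈ 0.00856 m

Log law: V(z) ∝ ln(z/z₀). With r = V₁/V₂ = 12.8/15.02 = 0.85220,
r · ln(z₂/z₀) = ln(z₁/z₀) ⇒ ln z₀ = (ln z₁ − r·ln z₂)/(1 − r)
ln z₀ = (2.30158 − 0.85220×3.52636) / 0.14780 = -4.7602
z₀ = exp(-4.7602) = 0.008564 m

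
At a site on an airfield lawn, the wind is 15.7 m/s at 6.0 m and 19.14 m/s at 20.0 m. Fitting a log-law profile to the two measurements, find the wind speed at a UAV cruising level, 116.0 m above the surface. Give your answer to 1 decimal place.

Log law: V ∝ ln(z/z₀). From the pair, with r = V₁/V₂ = 0.82027,
ln z₀ = (ln z₁ − r·ln z₂)/(1 − r) = (1.7918 − 0.82027×2.9957)/0.17973 = -3.7031 → z₀ = 0.02465 m
V₃ = V₁ · ln(z₃/z₀)/ln(z₁/z₀) = 15.7 × 8.4567/5.4949 = 24.1626 m/s

24.2 m/s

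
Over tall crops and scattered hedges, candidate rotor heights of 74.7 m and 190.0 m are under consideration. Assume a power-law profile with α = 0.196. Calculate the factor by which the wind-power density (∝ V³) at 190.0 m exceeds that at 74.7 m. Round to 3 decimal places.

1.731

Speed ratio: V_B/V_A = (z_B/z_A)^α = (190.0/74.7)^0.196 = (2.5435)^0.196 = 1.20078
Power-density ratio: P_B/P_A = (V_B/V_A)³ = (1.20078)³ = 1.73139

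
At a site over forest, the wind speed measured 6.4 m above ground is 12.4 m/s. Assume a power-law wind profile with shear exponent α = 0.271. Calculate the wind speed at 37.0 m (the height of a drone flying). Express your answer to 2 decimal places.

19.95 m/s

Power-law profile: V₂ = V₁ · (z₂/z₁)^α
V₂ = 12.4 × (37.0/6.4)^0.271 = 12.4 × (5.7812)^0.271
    = 12.4 × 1.6088 = 19.9494 m/s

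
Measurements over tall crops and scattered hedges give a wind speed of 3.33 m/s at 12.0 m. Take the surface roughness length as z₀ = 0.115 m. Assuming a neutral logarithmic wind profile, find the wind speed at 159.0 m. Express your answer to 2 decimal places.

Log law: V(z) ∝ ln(z/z₀), so V₂/V₁ = ln(z₂/z₀) / ln(z₁/z₀).
ln(159.0/0.115) = 7.2317, ln(12.0/0.115) = 4.6477
V₂ = 3.33 × 7.2317/4.6477 = 3.33 × 1.5560 = 5.1814 m/s

5.18 m/s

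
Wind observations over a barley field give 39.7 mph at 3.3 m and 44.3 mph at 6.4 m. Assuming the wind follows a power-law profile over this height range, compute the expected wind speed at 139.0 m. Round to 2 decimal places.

73.73 mph

First find α: α = ln(V₂/V₁)/ln(z₂/z₁) = ln(44.3/39.7)/ln(6.4/3.3) = 0.10963/0.66238 = 0.1655
Extrapolate from 6.4 m to 139.0 m: V₃ = 44.3 × (139.0/6.4)^0.1655 = 44.3 × 1.6644 = 73.7345 mph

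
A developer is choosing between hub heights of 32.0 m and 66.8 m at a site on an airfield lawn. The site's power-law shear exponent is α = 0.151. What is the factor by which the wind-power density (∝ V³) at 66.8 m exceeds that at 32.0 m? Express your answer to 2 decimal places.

1.40

Speed ratio: V_B/V_A = (z_B/z_A)^α = (66.8/32.0)^0.151 = (2.0875)^0.151 = 1.11754
Power-density ratio: P_B/P_A = (V_B/V_A)³ = (1.11754)³ = 1.39570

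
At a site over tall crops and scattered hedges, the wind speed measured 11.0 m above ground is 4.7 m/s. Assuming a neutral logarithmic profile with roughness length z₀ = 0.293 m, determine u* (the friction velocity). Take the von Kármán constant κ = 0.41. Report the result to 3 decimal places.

u* ≈ 0.532 m/s

Log law: V(z) = (u*/κ) · ln(z/z₀) ⇒ u* = κ · V / ln(z/z₀)
u* = 0.41 × 4.7 / ln(11.0/0.293) = 0.41 × 4.7 / 3.6255
   = 1.9270 / 3.6255 = 0.5315 m/s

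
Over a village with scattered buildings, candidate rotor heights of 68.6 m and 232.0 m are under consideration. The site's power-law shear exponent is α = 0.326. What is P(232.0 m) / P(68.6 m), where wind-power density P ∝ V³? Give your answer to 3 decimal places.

3.292

Speed ratio: V_B/V_A = (z_B/z_A)^α = (232.0/68.6)^0.326 = (3.3819)^0.326 = 1.48767
Power-density ratio: P_B/P_A = (V_B/V_A)³ = (1.48767)³ = 3.29247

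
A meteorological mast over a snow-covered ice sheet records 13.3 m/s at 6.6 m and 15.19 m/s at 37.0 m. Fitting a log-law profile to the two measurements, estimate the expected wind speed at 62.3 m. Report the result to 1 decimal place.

15.8 m/s

Log law: V ∝ ln(z/z₀). From the pair, with r = V₁/V₂ = 0.87558,
ln z₀ = (ln z₁ − r·ln z₂)/(1 − r) = (1.8871 − 0.87558×3.6109)/0.12442 = -10.2437 → z₀ = 0.00003558 m
V₃ = V₁ · ln(z₃/z₀)/ln(z₁/z₀) = 13.3 × 14.3757/12.1308 = 15.7613 m/s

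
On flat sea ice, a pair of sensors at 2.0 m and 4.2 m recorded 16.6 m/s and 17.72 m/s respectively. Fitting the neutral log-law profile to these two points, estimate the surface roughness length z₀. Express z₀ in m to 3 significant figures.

z₀ ≈ 0.0000335 m

Log law: V(z) ∝ ln(z/z₀). With r = V₁/V₂ = 16.6/17.72 = 0.93679,
r · ln(z₂/z₀) = ln(z₁/z₀) ⇒ ln z₀ = (ln z₁ − r·ln z₂)/(1 − r)
ln z₀ = (0.69315 − 0.93679×1.43508) / 0.06321 = -10.3034
z₀ = exp(-10.3034) = 0.00003352 m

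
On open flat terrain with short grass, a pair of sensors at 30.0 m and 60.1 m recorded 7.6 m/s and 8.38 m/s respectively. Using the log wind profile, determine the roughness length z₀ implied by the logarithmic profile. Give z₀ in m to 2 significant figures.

z₀ ≈ 0.034 m

Log law: V(z) ∝ ln(z/z₀). With r = V₁/V₂ = 7.6/8.38 = 0.90692,
r · ln(z₂/z₀) = ln(z₁/z₀) ⇒ ln z₀ = (ln z₁ − r·ln z₂)/(1 − r)
ln z₀ = (3.40120 − 0.90692×4.09601) / 0.09308 = -3.3688
z₀ = exp(-3.3688) = 0.03443 m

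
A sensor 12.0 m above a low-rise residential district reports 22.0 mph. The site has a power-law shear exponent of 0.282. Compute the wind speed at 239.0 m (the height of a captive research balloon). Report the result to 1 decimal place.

51.1 mph

Power-law profile: V₂ = V₁ · (z₂/z₁)^α
V₂ = 22.0 × (239.0/12.0)^0.282 = 22.0 × (19.9167)^0.282
    = 22.0 × 2.3248 = 51.1448 mph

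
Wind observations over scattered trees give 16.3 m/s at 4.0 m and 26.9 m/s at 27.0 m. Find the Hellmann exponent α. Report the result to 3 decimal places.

α ≈ 0.262

Power law: V₂/V₁ = (z₂/z₁)^α ⇒ α = ln(V₂/V₁) / ln(z₂/z₁)
α = ln(26.9/16.3) / ln(27.0/4.0) = ln(1.6503) / ln(6.7500)
  = 0.50096 / 1.90954 = 0.26235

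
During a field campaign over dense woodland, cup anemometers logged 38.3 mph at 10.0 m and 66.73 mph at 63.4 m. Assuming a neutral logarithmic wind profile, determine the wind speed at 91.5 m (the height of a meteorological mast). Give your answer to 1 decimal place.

72.4 mph

Log law: V ∝ ln(z/z₀). From the pair, with r = V₁/V₂ = 0.57395,
ln z₀ = (ln z₁ − r·ln z₂)/(1 − r) = (2.3026 − 0.57395×4.1495)/0.42605 = -0.1855 → z₀ = 0.8307 m
V₃ = V₁ · ln(z₃/z₀)/ln(z₁/z₀) = 38.3 × 4.7018/2.4881 = 72.3775 mph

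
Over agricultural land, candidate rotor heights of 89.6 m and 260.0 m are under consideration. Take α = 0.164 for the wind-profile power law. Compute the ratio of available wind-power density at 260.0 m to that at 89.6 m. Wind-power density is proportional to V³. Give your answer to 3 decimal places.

1.689

Speed ratio: V_B/V_A = (z_B/z_A)^α = (260.0/89.6)^0.164 = (2.9018)^0.164 = 1.19090
Power-density ratio: P_B/P_A = (V_B/V_A)³ = (1.19090)³ = 1.68901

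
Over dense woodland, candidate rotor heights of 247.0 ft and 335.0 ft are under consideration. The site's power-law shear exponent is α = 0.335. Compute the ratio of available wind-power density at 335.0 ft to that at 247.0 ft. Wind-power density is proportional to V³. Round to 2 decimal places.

Speed ratio: V_B/V_A = (z_B/z_A)^α = (335.0/247.0)^0.335 = (1.3563)^0.335 = 1.10748
Power-density ratio: P_B/P_A = (V_B/V_A)³ = (1.10748)³ = 1.35834

1.36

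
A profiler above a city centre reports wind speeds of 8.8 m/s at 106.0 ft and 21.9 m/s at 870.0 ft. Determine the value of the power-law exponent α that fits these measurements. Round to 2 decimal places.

Power law: V₂/V₁ = (z₂/z₁)^α ⇒ α = ln(V₂/V₁) / ln(z₂/z₁)
α = ln(21.9/8.8) / ln(870.0/106.0) = ln(2.4886) / ln(8.2075)
  = 0.91173 / 2.10505 = 0.43312

α ≈ 0.43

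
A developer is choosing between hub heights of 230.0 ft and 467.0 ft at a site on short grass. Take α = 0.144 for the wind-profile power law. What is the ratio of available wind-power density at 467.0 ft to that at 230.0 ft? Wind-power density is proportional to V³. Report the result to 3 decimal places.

Speed ratio: V_B/V_A = (z_B/z_A)^α = (467.0/230.0)^0.144 = (2.0304)^0.144 = 1.10737
Power-density ratio: P_B/P_A = (V_B/V_A)³ = (1.10737)³ = 1.35793

1.358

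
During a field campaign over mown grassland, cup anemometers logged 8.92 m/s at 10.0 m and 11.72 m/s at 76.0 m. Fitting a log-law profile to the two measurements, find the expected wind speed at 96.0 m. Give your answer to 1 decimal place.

Log law: V ∝ ln(z/z₀). From the pair, with r = V₁/V₂ = 0.76109,
ln z₀ = (ln z₁ − r·ln z₂)/(1 − r) = (2.3026 − 0.76109×4.3307)/0.23891 = -4.1585 → z₀ = 0.01563 m
V₃ = V₁ · ln(z₃/z₀)/ln(z₁/z₀) = 8.92 × 8.7229/6.4611 = 12.0425 m/s

12.0 m/s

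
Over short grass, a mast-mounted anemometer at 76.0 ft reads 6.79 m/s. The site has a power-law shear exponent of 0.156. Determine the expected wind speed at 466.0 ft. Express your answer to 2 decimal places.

Power-law profile: V₂ = V₁ · (z₂/z₁)^α
V₂ = 6.79 × (466.0/76.0)^0.156 = 6.79 × (6.1316)^0.156
    = 6.79 × 1.3270 = 9.0101 m/s

9.01 m/s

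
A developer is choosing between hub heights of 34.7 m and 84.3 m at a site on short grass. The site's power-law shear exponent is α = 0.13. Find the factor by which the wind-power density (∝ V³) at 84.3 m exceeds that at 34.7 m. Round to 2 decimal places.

1.41

Speed ratio: V_B/V_A = (z_B/z_A)^α = (84.3/34.7)^0.13 = (2.4294)^0.13 = 1.12231
Power-density ratio: P_B/P_A = (V_B/V_A)³ = (1.12231)³ = 1.41366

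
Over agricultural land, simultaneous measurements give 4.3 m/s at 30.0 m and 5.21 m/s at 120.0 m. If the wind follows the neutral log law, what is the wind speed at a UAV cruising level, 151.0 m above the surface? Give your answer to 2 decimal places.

Log law: V ∝ ln(z/z₀). From the pair, with r = V₁/V₂ = 0.82534,
ln z₀ = (ln z₁ − r·ln z₂)/(1 − r) = (3.4012 − 0.82534×4.7875)/0.17466 = -3.1494 → z₀ = 0.04288 m
V₃ = V₁ · ln(z₃/z₀)/ln(z₁/z₀) = 4.3 × 8.1667/6.5506 = 5.3608 m/s

5.36 m/s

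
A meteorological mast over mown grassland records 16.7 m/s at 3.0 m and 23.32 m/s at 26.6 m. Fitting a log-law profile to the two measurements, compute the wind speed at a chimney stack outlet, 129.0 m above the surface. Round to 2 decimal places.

28.11 m/s

Log law: V ∝ ln(z/z₀). From the pair, with r = V₁/V₂ = 0.71612,
ln z₀ = (ln z₁ − r·ln z₂)/(1 − r) = (1.0986 − 0.71612×3.2809)/0.28388 = -4.4066 → z₀ = 0.01220 m
V₃ = V₁ · ln(z₃/z₀)/ln(z₁/z₀) = 16.7 × 9.2664/5.5052 = 28.1096 m/s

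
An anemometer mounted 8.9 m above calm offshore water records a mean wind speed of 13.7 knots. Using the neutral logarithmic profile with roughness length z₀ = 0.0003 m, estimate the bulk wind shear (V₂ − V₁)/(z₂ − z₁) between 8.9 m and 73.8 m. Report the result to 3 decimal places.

Log law: V₂ = V₁ · ln(z₂/z₀)/ln(z₁/z₀) = 13.7 × 12.4131/10.2978 = 16.5142 knots
ΔV/Δz = (16.5142 − 13.7)/(73.8 − 8.9) = 2.8142/64.9000 = 0.04336 knots/m

0.043 knots/m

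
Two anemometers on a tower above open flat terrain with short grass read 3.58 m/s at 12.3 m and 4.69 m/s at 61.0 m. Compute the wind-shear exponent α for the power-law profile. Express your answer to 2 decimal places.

Power law: V₂/V₁ = (z₂/z₁)^α ⇒ α = ln(V₂/V₁) / ln(z₂/z₁)
α = ln(4.69/3.58) / ln(61.0/12.3) = ln(1.3101) / ln(4.9593)
  = 0.27007 / 1.60127 = 0.16866

α ≈ 0.17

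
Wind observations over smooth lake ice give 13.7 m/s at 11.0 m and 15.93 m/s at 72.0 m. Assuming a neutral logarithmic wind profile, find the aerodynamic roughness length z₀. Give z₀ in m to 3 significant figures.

z₀ ≈ 0.000107 m

Log law: V(z) ∝ ln(z/z₀). With r = V₁/V₂ = 13.7/15.93 = 0.86001,
r · ln(z₂/z₀) = ln(z₁/z₀) ⇒ ln z₀ = (ln z₁ − r·ln z₂)/(1 − r)
ln z₀ = (2.39790 − 0.86001×4.27667) / 0.13999 = -9.1443
z₀ = exp(-9.1443) = 0.0001068 m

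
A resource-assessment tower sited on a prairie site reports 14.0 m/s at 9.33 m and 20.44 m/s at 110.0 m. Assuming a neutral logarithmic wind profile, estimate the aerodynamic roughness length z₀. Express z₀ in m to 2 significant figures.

z₀ ≈ 0.044 m

Log law: V(z) ∝ ln(z/z₀). With r = V₁/V₂ = 14.0/20.44 = 0.68493,
r · ln(z₂/z₀) = ln(z₁/z₀) ⇒ ln z₀ = (ln z₁ − r·ln z₂)/(1 − r)
ln z₀ = (2.23324 − 0.68493×4.70048) / 0.31507 = -3.1303
z₀ = exp(-3.1303) = 0.04370 m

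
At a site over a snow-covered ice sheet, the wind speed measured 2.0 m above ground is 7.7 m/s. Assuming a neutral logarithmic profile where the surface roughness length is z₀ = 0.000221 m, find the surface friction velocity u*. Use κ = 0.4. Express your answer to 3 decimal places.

u* ≈ 0.338 m/s

Log law: V(z) = (u*/κ) · ln(z/z₀) ⇒ u* = κ · V / ln(z/z₀)
u* = 0.4 × 7.7 / ln(2.0/0.000221) = 0.4 × 7.7 / 9.1105
   = 3.0800 / 9.1105 = 0.3381 m/s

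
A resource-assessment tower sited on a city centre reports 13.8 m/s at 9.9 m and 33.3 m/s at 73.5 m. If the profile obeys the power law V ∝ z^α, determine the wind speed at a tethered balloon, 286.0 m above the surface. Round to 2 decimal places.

First find α: α = ln(V₂/V₁)/ln(z₂/z₁) = ln(33.3/13.8)/ln(73.5/9.9) = 0.88089/2.00475 = 0.4394
Extrapolate from 73.5 m to 286.0 m: V₃ = 33.3 × (286.0/73.5)^0.4394 = 33.3 × 1.8167 = 60.4958 m/s

60.50 m/s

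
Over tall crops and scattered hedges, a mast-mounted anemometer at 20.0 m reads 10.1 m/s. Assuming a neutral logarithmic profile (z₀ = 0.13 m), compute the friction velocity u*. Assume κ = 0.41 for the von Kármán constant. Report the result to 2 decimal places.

Log law: V(z) = (u*/κ) · ln(z/z₀) ⇒ u* = κ · V / ln(z/z₀)
u* = 0.41 × 10.1 / ln(20.0/0.13) = 0.41 × 10.1 / 5.0360
   = 4.1410 / 5.0360 = 0.8223 m/s

u* ≈ 0.82 m/s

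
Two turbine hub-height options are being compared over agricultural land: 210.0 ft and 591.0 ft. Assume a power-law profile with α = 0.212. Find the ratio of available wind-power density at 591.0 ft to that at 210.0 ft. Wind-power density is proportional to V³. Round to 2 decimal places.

1.93

Speed ratio: V_B/V_A = (z_B/z_A)^α = (591.0/210.0)^0.212 = (2.8143)^0.212 = 1.24528
Power-density ratio: P_B/P_A = (V_B/V_A)³ = (1.24528)³ = 1.93107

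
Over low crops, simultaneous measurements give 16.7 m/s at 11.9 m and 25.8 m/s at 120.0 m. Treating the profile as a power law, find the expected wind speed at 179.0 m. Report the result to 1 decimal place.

First find α: α = ln(V₂/V₁)/ln(z₂/z₁) = ln(25.8/16.7)/ln(120.0/11.9) = 0.43497/2.31095 = 0.1882
Extrapolate from 120.0 m to 179.0 m: V₃ = 25.8 × (179.0/120.0)^0.1882 = 25.8 × 1.0782 = 27.8169 m/s

27.8 m/s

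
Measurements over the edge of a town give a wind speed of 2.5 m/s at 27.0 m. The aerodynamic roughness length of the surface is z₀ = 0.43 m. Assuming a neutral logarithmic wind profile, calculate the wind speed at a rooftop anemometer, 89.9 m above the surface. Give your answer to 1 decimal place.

Log law: V(z) ∝ ln(z/z₀), so V₂/V₁ = ln(z₂/z₀) / ln(z₁/z₀).
ln(89.9/0.43) = 5.3427, ln(27.0/0.43) = 4.1398
V₂ = 2.5 × 5.3427/4.1398 = 2.5 × 1.2906 = 3.2264 m/s

3.2 m/s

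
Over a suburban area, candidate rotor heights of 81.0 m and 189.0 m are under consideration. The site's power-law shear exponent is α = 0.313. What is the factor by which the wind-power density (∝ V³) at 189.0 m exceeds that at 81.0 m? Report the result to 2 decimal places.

Speed ratio: V_B/V_A = (z_B/z_A)^α = (189.0/81.0)^0.313 = (2.3333)^0.313 = 1.30370
Power-density ratio: P_B/P_A = (V_B/V_A)³ = (1.30370)³ = 2.21580

2.22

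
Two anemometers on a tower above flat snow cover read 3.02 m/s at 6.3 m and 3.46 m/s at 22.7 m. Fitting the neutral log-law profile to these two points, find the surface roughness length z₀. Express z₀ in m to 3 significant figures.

Log law: V(z) ∝ ln(z/z₀). With r = V₁/V₂ = 3.02/3.46 = 0.87283,
r · ln(z₂/z₀) = ln(z₁/z₀) ⇒ ln z₀ = (ln z₁ − r·ln z₂)/(1 − r)
ln z₀ = (1.84055 − 0.87283×3.12236) / 0.12717 = -6.9574
z₀ = exp(-6.9574) = 0.0009516 m

z₀ ≈ 0.000952 m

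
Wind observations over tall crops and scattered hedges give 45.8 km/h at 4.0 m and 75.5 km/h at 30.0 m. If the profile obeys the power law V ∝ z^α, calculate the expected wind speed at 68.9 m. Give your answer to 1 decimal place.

92.8 km/h

First find α: α = ln(V₂/V₁)/ln(z₂/z₁) = ln(75.5/45.8)/ln(30.0/4.0) = 0.49985/2.01490 = 0.2481
Extrapolate from 30.0 m to 68.9 m: V₃ = 75.5 × (68.9/30.0)^0.2481 = 75.5 × 1.2291 = 92.7954 km/h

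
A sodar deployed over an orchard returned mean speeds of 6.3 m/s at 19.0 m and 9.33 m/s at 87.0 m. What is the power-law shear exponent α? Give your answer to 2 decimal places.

Power law: V₂/V₁ = (z₂/z₁)^α ⇒ α = ln(V₂/V₁) / ln(z₂/z₁)
α = ln(9.33/6.3) / ln(87.0/19.0) = ln(1.4810) / ln(4.5789)
  = 0.39269 / 1.52147 = 0.25810

α ≈ 0.26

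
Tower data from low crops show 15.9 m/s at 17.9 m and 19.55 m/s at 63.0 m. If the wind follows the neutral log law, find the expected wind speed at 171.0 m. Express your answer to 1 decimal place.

22.4 m/s

Log law: V ∝ ln(z/z₀). From the pair, with r = V₁/V₂ = 0.81330,
ln z₀ = (ln z₁ − r·ln z₂)/(1 − r) = (2.8848 − 0.81330×4.1431)/0.18670 = -2.5967 → z₀ = 0.07452 m
V₃ = V₁ · ln(z₃/z₀)/ln(z₁/z₀) = 15.9 × 7.7384/5.4815 = 22.4464 m/s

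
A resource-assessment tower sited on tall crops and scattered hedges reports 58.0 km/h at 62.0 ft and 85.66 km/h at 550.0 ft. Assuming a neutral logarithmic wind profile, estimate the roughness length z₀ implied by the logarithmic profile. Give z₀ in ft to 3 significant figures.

Log law: V(z) ∝ ln(z/z₀). With r = V₁/V₂ = 58.0/85.66 = 0.67710,
r · ln(z₂/z₀) = ln(z₁/z₀) ⇒ ln z₀ = (ln z₁ − r·ln z₂)/(1 − r)
ln z₀ = (4.12713 − 0.67710×6.30992) / 0.32290 = -0.4499
z₀ = exp(-0.4499) = 0.6377 ft

z₀ ≈ 0.638 ft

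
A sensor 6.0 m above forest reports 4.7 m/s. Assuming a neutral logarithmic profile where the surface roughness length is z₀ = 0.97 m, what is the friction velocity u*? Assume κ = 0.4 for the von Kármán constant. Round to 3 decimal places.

Log law: V(z) = (u*/κ) · ln(z/z₀) ⇒ u* = κ · V / ln(z/z₀)
u* = 0.4 × 4.7 / ln(6.0/0.97) = 0.4 × 4.7 / 1.8222
   = 1.8800 / 1.8222 = 1.0317 m/s

u* ≈ 1.032 m/s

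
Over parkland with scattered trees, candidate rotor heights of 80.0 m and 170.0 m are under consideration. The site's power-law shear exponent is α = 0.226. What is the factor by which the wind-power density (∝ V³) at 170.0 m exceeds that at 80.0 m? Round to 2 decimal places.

1.67

Speed ratio: V_B/V_A = (z_B/z_A)^α = (170.0/80.0)^0.226 = (2.1250)^0.226 = 1.18572
Power-density ratio: P_B/P_A = (V_B/V_A)³ = (1.18572)³ = 1.66705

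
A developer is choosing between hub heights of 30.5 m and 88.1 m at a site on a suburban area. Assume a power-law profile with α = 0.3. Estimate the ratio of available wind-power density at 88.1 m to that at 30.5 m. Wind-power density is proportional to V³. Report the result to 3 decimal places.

Speed ratio: V_B/V_A = (z_B/z_A)^α = (88.1/30.5)^0.3 = (2.8885)^0.3 = 1.37468
Power-density ratio: P_B/P_A = (V_B/V_A)³ = (1.37468)³ = 2.59782

2.598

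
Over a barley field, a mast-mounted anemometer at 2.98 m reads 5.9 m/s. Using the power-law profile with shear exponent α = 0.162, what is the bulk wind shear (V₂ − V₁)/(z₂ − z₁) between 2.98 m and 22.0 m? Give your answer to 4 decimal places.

Power law: V₂ = V₁ · (z₂/z₁)^α = 5.9 × (7.3826)^0.162 = 8.1565 m/s
ΔV/Δz = (8.1565 − 5.9)/(22.0 − 2.98) = 2.2565/19.0200 = 0.11864 m/s/m

0.1186 m/s/m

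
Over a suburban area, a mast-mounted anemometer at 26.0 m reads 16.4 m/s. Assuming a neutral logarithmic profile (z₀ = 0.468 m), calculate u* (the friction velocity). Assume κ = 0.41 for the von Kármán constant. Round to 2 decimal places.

Log law: V(z) = (u*/κ) · ln(z/z₀) ⇒ u* = κ · V / ln(z/z₀)
u* = 0.41 × 16.4 / ln(26.0/0.468) = 0.41 × 16.4 / 4.0174
   = 6.7240 / 4.0174 = 1.6737 m/s

u* ≈ 1.67 m/s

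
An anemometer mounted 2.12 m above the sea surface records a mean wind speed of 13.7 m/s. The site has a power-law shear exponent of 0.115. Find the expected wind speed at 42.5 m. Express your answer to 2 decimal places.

Power-law profile: V₂ = V₁ · (z₂/z₁)^α
V₂ = 13.7 × (42.5/2.12)^0.115 = 13.7 × (20.0472)^0.115
    = 13.7 × 1.4117 = 19.3400 m/s

19.34 m/s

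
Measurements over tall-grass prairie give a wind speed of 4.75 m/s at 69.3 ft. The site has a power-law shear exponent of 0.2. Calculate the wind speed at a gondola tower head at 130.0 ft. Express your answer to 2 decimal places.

Power-law profile: V₂ = V₁ · (z₂/z₁)^α
V₂ = 4.75 × (130.0/69.3)^0.2 = 4.75 × (1.8759)^0.2
    = 4.75 × 1.1341 = 5.3869 m/s

5.39 m/s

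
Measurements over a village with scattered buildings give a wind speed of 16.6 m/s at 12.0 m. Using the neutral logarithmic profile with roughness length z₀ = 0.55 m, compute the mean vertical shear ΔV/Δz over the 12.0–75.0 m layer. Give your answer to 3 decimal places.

Log law: V₂ = V₁ · ln(z₂/z₀)/ln(z₁/z₀) = 16.6 × 4.9153/3.0827 = 26.4681 m/s
ΔV/Δz = (26.4681 − 16.6)/(75.0 − 12.0) = 9.8681/63.0000 = 0.15664 m/s/m

0.157 m/s/m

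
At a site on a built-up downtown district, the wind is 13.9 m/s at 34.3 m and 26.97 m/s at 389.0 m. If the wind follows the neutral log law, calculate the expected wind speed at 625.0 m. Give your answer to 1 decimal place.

Log law: V ∝ ln(z/z₀). From the pair, with r = V₁/V₂ = 0.51539,
ln z₀ = (ln z₁ − r·ln z₂)/(1 − r) = (3.5351 − 0.51539×5.9636)/0.48461 = 0.9525 → z₀ = 2.592 m
V₃ = V₁ · ln(z₃/z₀)/ln(z₁/z₀) = 13.9 × 5.4853/2.5826 = 29.5220 m/s

29.5 m/s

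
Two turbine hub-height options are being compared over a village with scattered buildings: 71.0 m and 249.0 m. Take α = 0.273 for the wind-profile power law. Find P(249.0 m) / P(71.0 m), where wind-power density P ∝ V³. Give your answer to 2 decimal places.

Speed ratio: V_B/V_A = (z_B/z_A)^α = (249.0/71.0)^0.273 = (3.5070)^0.273 = 1.40854
Power-density ratio: P_B/P_A = (V_B/V_A)³ = (1.40854)³ = 2.79452

2.79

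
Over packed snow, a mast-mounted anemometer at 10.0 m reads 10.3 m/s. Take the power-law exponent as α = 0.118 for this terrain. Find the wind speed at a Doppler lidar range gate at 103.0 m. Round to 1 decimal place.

Power-law profile: V₂ = V₁ · (z₂/z₁)^α
V₂ = 10.3 × (103.0/10.0)^0.118 = 10.3 × (10.3000)^0.118
    = 10.3 × 1.3168 = 13.5629 m/s

13.6 m/s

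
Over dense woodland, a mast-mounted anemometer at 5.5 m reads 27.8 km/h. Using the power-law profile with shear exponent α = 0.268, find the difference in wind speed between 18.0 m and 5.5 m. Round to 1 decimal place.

10.4 km/h

Power law: V₂ = V₁ · (z₂/z₁)^α = 27.8 × (3.2727)^0.268 = 38.1980 km/h
ΔV = 38.1980 − 27.8 = 10.3980 km/h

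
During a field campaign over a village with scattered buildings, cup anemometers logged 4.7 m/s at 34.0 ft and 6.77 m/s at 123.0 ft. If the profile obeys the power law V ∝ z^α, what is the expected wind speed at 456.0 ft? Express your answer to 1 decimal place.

First find α: α = ln(V₂/V₁)/ln(z₂/z₁) = ln(6.77/4.7)/ln(123.0/34.0) = 0.36494/1.28582 = 0.2838
Extrapolate from 123.0 ft to 456.0 ft: V₃ = 6.77 × (456.0/123.0)^0.2838 = 6.77 × 1.4505 = 9.8197 m/s

9.8 m/s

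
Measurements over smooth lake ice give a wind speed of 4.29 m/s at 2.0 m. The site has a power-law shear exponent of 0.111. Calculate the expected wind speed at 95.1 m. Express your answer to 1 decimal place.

Power-law profile: V₂ = V₁ · (z₂/z₁)^α
V₂ = 4.29 × (95.1/2.0)^0.111 = 4.29 × (47.5500)^0.111
    = 4.29 × 1.5352 = 6.5860 m/s

6.6 m/s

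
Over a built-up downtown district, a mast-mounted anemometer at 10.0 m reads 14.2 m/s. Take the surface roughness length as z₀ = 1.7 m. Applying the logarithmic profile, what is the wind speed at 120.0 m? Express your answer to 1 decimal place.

Log law: V(z) ∝ ln(z/z₀), so V₂/V₁ = ln(z₂/z₀) / ln(z₁/z₀).
ln(120.0/1.7) = 4.2569, ln(10.0/1.7) = 1.7720
V₂ = 14.2 × 4.2569/1.7720 = 14.2 × 2.4024 = 34.1134 m/s

34.1 m/s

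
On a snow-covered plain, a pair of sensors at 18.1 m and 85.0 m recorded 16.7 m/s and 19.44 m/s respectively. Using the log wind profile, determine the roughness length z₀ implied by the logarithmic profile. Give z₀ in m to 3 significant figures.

z₀ ≈ 0.00146 m

Log law: V(z) ∝ ln(z/z₀). With r = V₁/V₂ = 16.7/19.44 = 0.85905,
r · ln(z₂/z₀) = ln(z₁/z₀) ⇒ ln z₀ = (ln z₁ − r·ln z₂)/(1 − r)
ln z₀ = (2.89591 − 0.85905×4.44265) / 0.14095 = -6.5313
z₀ = exp(-6.5313) = 0.001457 m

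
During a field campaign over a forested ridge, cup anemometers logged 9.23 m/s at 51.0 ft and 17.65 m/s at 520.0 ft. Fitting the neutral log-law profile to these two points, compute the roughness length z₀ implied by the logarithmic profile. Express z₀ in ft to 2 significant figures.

Log law: V(z) ∝ ln(z/z₀). With r = V₁/V₂ = 9.23/17.65 = 0.52295,
r · ln(z₂/z₀) = ln(z₁/z₀) ⇒ ln z₀ = (ln z₁ − r·ln z₂)/(1 − r)
ln z₀ = (3.93183 − 0.52295×6.25383) / 0.47705 = 1.3864
z₀ = exp(1.3864) = 4.001 ft

z₀ ≈ 4.0 ft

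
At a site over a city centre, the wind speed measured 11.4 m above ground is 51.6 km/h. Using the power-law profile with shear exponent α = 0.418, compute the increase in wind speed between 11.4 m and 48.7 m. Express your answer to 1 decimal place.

43.1 km/h

Power law: V₂ = V₁ · (z₂/z₁)^α = 51.6 × (4.2719)^0.418 = 94.6783 km/h
ΔV = 94.6783 − 51.6 = 43.0783 km/h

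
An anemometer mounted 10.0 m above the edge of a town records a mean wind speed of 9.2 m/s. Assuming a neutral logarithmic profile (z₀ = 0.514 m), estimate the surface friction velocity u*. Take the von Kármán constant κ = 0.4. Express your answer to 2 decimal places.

Log law: V(z) = (u*/κ) · ln(z/z₀) ⇒ u* = κ · V / ln(z/z₀)
u* = 0.4 × 9.2 / ln(10.0/0.514) = 0.4 × 9.2 / 2.9681
   = 3.6800 / 2.9681 = 1.2398 m/s

u* ≈ 1.24 m/s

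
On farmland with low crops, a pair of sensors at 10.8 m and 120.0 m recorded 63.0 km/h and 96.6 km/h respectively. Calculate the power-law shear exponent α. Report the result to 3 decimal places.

α ≈ 0.178

Power law: V₂/V₁ = (z₂/z₁)^α ⇒ α = ln(V₂/V₁) / ln(z₂/z₁)
α = ln(96.6/63.0) / ln(120.0/10.8) = ln(1.5333) / ln(11.1111)
  = 0.42744 / 2.40795 = 0.17751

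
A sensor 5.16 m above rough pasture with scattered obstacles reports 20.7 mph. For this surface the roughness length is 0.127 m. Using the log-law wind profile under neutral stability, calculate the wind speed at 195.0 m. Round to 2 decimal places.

Log law: V(z) ∝ ln(z/z₀), so V₂/V₁ = ln(z₂/z₀) / ln(z₁/z₀).
ln(195.0/0.127) = 7.3366, ln(5.16/0.127) = 3.7045
V₂ = 20.7 × 7.3366/3.7045 = 20.7 × 1.9804 = 40.9952 mph

41.00 mph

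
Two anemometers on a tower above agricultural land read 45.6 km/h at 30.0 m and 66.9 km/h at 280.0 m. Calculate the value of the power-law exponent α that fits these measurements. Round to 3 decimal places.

Power law: V₂/V₁ = (z₂/z₁)^α ⇒ α = ln(V₂/V₁) / ln(z₂/z₁)
α = ln(66.9/45.6) / ln(280.0/30.0) = ln(1.4671) / ln(9.3333)
  = 0.38329 / 2.23359 = 0.17160

α ≈ 0.172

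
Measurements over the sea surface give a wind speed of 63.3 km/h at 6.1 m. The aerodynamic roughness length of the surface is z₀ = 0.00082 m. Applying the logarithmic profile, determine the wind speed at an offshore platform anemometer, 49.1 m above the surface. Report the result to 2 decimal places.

Log law: V(z) ∝ ln(z/z₀), so V₂/V₁ = ln(z₂/z₀) / ln(z₁/z₀).
ln(49.1/0.00082) = 11.0001, ln(6.1/0.00082) = 8.9145
V₂ = 63.3 × 11.0001/8.9145 = 63.3 × 1.2340 = 78.1092 km/h

78.11 km/h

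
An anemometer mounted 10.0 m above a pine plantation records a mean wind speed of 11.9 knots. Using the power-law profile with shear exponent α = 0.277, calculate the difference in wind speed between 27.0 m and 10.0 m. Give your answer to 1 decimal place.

3.8 knots

Power law: V₂ = V₁ · (z₂/z₁)^α = 11.9 × (2.7000)^0.277 = 15.6688 knots
ΔV = 15.6688 − 11.9 = 3.7688 knots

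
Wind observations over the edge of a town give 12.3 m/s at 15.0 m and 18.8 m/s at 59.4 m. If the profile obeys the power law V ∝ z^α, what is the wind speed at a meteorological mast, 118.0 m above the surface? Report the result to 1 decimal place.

23.2 m/s

First find α: α = ln(V₂/V₁)/ln(z₂/z₁) = ln(18.8/12.3)/ln(59.4/15.0) = 0.42426/1.37624 = 0.3083
Extrapolate from 59.4 m to 118.0 m: V₃ = 18.8 × (118.0/59.4)^0.3083 = 18.8 × 1.2356 = 23.2302 m/s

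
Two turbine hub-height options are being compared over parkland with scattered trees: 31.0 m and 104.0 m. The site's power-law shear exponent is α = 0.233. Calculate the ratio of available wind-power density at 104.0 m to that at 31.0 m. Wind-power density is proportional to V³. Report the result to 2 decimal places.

Speed ratio: V_B/V_A = (z_B/z_A)^α = (104.0/31.0)^0.233 = (3.3548)^0.233 = 1.32581
Power-density ratio: P_B/P_A = (V_B/V_A)³ = (1.32581)³ = 2.33048

2.33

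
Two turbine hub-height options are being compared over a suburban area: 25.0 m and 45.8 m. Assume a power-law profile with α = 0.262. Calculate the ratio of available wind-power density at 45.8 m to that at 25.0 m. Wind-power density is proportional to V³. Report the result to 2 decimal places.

Speed ratio: V_B/V_A = (z_B/z_A)^α = (45.8/25.0)^0.262 = (1.8320)^0.262 = 1.17189
Power-density ratio: P_B/P_A = (V_B/V_A)³ = (1.17189)³ = 1.60938

1.61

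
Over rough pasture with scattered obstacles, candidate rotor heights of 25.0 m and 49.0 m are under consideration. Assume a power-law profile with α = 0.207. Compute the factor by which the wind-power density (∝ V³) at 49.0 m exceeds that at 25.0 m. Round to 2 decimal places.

1.52

Speed ratio: V_B/V_A = (z_B/z_A)^α = (49.0/25.0)^0.207 = (1.9600)^0.207 = 1.14947
Power-density ratio: P_B/P_A = (V_B/V_A)³ = (1.14947)³ = 1.51877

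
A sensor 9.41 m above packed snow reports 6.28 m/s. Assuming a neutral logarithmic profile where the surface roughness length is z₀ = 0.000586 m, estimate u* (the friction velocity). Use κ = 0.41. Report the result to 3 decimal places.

Log law: V(z) = (u*/κ) · ln(z/z₀) ⇒ u* = κ · V / ln(z/z₀)
u* = 0.41 × 6.28 / ln(9.41/0.000586) = 0.41 × 6.28 / 9.6840
   = 2.5748 / 9.6840 = 0.2659 m/s

u* ≈ 0.266 m/s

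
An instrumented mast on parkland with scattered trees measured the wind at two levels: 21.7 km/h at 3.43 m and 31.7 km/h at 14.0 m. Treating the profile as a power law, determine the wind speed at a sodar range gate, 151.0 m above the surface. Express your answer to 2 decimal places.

60.17 km/h

First find α: α = ln(V₂/V₁)/ln(z₂/z₁) = ln(31.7/21.7)/ln(14.0/3.43) = 0.37900/1.40650 = 0.2695
Extrapolate from 14.0 m to 151.0 m: V₃ = 31.7 × (151.0/14.0)^0.2695 = 31.7 × 1.8981 = 60.1697 km/h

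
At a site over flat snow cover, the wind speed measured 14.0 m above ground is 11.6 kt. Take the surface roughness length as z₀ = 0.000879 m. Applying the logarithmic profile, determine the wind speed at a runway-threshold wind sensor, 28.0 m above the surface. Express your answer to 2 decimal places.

Log law: V(z) ∝ ln(z/z₀), so V₂/V₁ = ln(z₂/z₀) / ln(z₁/z₀).
ln(28.0/0.000879) = 10.3689, ln(14.0/0.000879) = 9.6758
V₂ = 11.6 × 10.3689/9.6758 = 11.6 × 1.0716 = 12.4310 kt

12.43 kt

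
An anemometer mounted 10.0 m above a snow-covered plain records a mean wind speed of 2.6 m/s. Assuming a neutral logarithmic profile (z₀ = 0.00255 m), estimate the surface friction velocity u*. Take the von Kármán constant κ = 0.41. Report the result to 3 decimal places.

Log law: V(z) = (u*/κ) · ln(z/z₀) ⇒ u* = κ · V / ln(z/z₀)
u* = 0.41 × 2.6 / ln(10.0/0.00255) = 0.41 × 2.6 / 8.2742
   = 1.0660 / 8.2742 = 0.1288 m/s

u* ≈ 0.129 m/s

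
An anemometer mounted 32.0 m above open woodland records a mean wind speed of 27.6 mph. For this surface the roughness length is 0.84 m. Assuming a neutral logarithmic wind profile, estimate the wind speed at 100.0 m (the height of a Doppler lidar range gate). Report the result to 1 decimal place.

Log law: V(z) ∝ ln(z/z₀), so V₂/V₁ = ln(z₂/z₀) / ln(z₁/z₀).
ln(100.0/0.84) = 4.7795, ln(32.0/0.84) = 3.6401
V₂ = 27.6 × 4.7795/3.6401 = 27.6 × 1.3130 = 36.2395 mph

36.2 mph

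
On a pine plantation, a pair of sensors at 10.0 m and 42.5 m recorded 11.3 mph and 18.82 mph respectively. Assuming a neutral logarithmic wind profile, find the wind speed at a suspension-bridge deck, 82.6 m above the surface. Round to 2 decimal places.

22.27 mph

Log law: V ∝ ln(z/z₀). From the pair, with r = V₁/V₂ = 0.60043,
ln z₀ = (ln z₁ − r·ln z₂)/(1 − r) = (2.3026 − 0.60043×3.7495)/0.39957 = 0.1284 → z₀ = 1.137 m
V₃ = V₁ · ln(z₃/z₀)/ln(z₁/z₀) = 11.3 × 4.2857/2.1742 = 22.2736 mph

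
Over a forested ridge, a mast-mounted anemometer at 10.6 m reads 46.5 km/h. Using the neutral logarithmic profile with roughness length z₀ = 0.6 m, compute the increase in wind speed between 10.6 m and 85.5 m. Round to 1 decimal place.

33.8 km/h

Log law: V₂ = V₁ · ln(z₂/z₀)/ln(z₁/z₀) = 46.5 × 4.9593/2.8717 = 80.3047 km/h
ΔV = 80.3047 − 46.5 = 33.8047 km/h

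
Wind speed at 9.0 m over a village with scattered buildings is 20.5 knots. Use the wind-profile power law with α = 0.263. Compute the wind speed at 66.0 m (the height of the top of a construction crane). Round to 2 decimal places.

Power-law profile: V₂ = V₁ · (z₂/z₁)^α
V₂ = 20.5 × (66.0/9.0)^0.263 = 20.5 × (7.3333)^0.263
    = 20.5 × 1.6888 = 34.6201 knots

34.62 knots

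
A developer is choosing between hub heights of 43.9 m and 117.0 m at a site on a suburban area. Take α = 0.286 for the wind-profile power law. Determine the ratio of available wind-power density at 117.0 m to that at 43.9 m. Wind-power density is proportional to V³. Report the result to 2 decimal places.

Speed ratio: V_B/V_A = (z_B/z_A)^α = (117.0/43.9)^0.286 = (2.6651)^0.286 = 1.32360
Power-density ratio: P_B/P_A = (V_B/V_A)³ = (1.32360)³ = 2.31883

2.32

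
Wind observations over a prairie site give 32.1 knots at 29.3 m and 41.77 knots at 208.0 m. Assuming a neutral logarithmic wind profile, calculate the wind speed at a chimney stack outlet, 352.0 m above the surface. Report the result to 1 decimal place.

44.4 knots

Log law: V ∝ ln(z/z₀). From the pair, with r = V₁/V₂ = 0.76849,
ln z₀ = (ln z₁ − r·ln z₂)/(1 − r) = (3.3776 − 0.76849×5.3375)/0.23151 = -3.1286 → z₀ = 0.04378 m
V₃ = V₁ · ln(z₃/z₀)/ln(z₁/z₀) = 32.1 × 8.9922/6.5061 = 44.3656 knots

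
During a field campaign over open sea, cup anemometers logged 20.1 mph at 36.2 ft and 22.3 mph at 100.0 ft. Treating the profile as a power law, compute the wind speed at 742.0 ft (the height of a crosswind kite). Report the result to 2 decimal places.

First find α: α = ln(V₂/V₁)/ln(z₂/z₁) = ln(22.3/20.1)/ln(100.0/36.2) = 0.10387/1.01611 = 0.1022
Extrapolate from 100.0 ft to 742.0 ft: V₃ = 22.3 × (742.0/100.0)^0.1022 = 22.3 × 1.2274 = 27.3702 mph

27.37 mph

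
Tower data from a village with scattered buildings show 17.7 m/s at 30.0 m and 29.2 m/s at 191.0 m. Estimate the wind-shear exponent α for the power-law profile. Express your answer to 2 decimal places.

Power law: V₂/V₁ = (z₂/z₁)^α ⇒ α = ln(V₂/V₁) / ln(z₂/z₁)
α = ln(29.2/17.7) / ln(191.0/30.0) = ln(1.6497) / ln(6.3667)
  = 0.50060 / 1.85108 = 0.27044

α ≈ 0.27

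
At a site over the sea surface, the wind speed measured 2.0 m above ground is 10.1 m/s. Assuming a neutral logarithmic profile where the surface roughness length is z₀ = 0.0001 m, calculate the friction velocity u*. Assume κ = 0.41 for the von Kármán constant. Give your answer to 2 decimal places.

Log law: V(z) = (u*/κ) · ln(z/z₀) ⇒ u* = κ · V / ln(z/z₀)
u* = 0.41 × 10.1 / ln(2.0/0.0001) = 0.41 × 10.1 / 9.9035
   = 4.1410 / 9.9035 = 0.4181 m/s

u* ≈ 0.42 m/s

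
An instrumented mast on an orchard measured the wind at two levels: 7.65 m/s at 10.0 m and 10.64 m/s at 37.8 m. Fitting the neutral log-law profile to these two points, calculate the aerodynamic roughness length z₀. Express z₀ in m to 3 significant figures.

z₀ ≈ 0.333 m

Log law: V(z) ∝ ln(z/z₀). With r = V₁/V₂ = 7.65/10.64 = 0.71898,
r · ln(z₂/z₀) = ln(z₁/z₀) ⇒ ln z₀ = (ln z₁ − r·ln z₂)/(1 − r)
ln z₀ = (2.30259 − 0.71898×3.63231) / 0.28102 = -1.0996
z₀ = exp(-1.0996) = 0.3330 m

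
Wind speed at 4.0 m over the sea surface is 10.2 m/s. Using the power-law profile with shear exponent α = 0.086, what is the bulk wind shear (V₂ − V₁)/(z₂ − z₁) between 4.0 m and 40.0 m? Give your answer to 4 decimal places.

Power law: V₂ = V₁ · (z₂/z₁)^α = 10.2 × (10.0000)^0.086 = 12.4337 m/s
ΔV/Δz = (12.4337 − 10.2)/(40.0 − 4.0) = 2.2337/36.0000 = 0.06205 m/s/m

0.0620 m/s/m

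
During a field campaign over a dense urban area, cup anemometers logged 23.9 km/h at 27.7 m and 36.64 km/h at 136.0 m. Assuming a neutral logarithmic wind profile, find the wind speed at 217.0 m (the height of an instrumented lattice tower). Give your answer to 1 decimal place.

40.4 km/h

Log law: V ∝ ln(z/z₀). From the pair, with r = V₁/V₂ = 0.65229,
ln z₀ = (ln z₁ − r·ln z₂)/(1 − r) = (3.3214 − 0.65229×4.9127)/0.34771 = 0.3363 → z₀ = 1.400 m
V₃ = V₁ · ln(z₃/z₀)/ln(z₁/z₀) = 23.9 × 5.0436/2.9851 = 40.3809 km/h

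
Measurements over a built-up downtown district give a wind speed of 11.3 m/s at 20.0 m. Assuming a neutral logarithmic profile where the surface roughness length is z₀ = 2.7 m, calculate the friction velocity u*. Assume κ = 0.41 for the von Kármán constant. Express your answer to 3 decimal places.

u* ≈ 2.314 m/s

Log law: V(z) = (u*/κ) · ln(z/z₀) ⇒ u* = κ · V / ln(z/z₀)
u* = 0.41 × 11.3 / ln(20.0/2.7) = 0.41 × 11.3 / 2.0025
   = 4.6330 / 2.0025 = 2.3136 m/s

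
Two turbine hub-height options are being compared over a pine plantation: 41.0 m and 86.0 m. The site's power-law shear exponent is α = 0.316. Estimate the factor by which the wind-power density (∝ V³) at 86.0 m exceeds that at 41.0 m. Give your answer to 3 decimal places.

2.018

Speed ratio: V_B/V_A = (z_B/z_A)^α = (86.0/41.0)^0.316 = (2.0976)^0.316 = 1.26375
Power-density ratio: P_B/P_A = (V_B/V_A)³ = (1.26375)³ = 2.01830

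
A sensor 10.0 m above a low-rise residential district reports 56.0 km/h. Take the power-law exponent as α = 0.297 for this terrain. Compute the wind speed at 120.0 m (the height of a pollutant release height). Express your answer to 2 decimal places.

Power-law profile: V₂ = V₁ · (z₂/z₁)^α
V₂ = 56.0 × (120.0/10.0)^0.297 = 56.0 × (12.0000)^0.297
    = 56.0 × 2.0918 = 117.1399 km/h

117.14 km/h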